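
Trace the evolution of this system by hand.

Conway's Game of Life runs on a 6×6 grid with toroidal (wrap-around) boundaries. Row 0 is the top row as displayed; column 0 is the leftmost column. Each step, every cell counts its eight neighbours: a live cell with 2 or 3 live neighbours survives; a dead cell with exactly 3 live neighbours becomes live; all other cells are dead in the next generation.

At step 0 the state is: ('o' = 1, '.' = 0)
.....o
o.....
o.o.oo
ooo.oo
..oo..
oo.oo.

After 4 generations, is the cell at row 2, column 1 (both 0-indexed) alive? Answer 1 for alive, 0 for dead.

1

[0] .....o
o.....
o.o.oo
ooo.oo
..oo..
oo.oo.
[1] .o..oo
oo..o.
..o.o.
......
......
oo.ooo
[2] ......
ooo.o.
.o.o.o
......
o...oo
.ooo..
[3] o.....
oooooo
.o.ooo
......
oooooo
oooooo
[4] ......
......
.o....
......
......
......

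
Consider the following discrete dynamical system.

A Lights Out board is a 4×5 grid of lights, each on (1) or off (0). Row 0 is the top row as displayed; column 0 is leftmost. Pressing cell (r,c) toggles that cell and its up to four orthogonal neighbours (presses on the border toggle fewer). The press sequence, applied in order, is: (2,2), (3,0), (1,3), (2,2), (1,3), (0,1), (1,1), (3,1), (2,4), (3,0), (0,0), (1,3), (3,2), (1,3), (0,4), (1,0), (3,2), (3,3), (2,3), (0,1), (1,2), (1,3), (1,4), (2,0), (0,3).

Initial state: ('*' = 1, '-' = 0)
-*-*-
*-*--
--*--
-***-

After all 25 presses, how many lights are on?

10

step 0: -*-*-
*-*--
--*--
-***-
step 1: -*-*-
*----
-*-*-
-*-*-
step 2: -*-*-
*----
**-*-
*--*-
step 3: -*---
*-***
**---
*--*-
step 4: -*---
*--**
*-**-
*-**-
step 5: -*-*-
*-*--
*-*--
*-**-
step 6: *-**-
***--
*-*--
*-**-
step 7: ****-
-----
***--
*-**-
step 8: ****-
-----
*-*--
-*-*-
step 9: ****-
----*
*-***
-*-**
step 10: ****-
----*
--***
*--**
step 11: --**-
*---*
--***
*--**
step 12: --*--
*-**-
--*-*
*--**
step 13: --*--
*-**-
----*
***-*
step 14: --**-
*---*
---**
***-*
step 15: --*-*
*----
---**
***-*
step 16: *-*-*
-*---
*--**
***-*
step 17: *-*-*
-*---
*-***
*--**
step 18: *-*-*
-*---
*-*-*
*-*--
step 19: *-*-*
-*-*-
*--*-
*-**-
step 20: -*--*
---*-
*--*-
*-**-
step 21: -**-*
-**--
*-**-
*-**-
step 22: -****
-*-**
*-*--
*-**-
step 23: -***-
-*---
*-*-*
*-**-
step 24: -***-
**---
-**-*
--**-
step 25: -*--*
**-*-
-**-*
--**-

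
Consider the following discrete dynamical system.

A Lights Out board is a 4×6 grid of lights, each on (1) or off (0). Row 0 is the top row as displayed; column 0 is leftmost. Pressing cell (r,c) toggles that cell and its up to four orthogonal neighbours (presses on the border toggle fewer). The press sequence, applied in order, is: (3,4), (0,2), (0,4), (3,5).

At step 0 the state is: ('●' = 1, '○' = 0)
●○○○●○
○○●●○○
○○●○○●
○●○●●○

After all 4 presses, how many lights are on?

gen 0: ●○○○●○
○○●●○○
○○●○○●
○●○●●○
gen 1: ●○○○●○
○○●●○○
○○●○●●
○●○○○●
gen 2: ●●●●●○
○○○●○○
○○●○●●
○●○○○●
gen 3: ●●●○○●
○○○●●○
○○●○●●
○●○○○●
gen 4: ●●●○○●
○○○●●○
○○●○●○
○●○○●○

10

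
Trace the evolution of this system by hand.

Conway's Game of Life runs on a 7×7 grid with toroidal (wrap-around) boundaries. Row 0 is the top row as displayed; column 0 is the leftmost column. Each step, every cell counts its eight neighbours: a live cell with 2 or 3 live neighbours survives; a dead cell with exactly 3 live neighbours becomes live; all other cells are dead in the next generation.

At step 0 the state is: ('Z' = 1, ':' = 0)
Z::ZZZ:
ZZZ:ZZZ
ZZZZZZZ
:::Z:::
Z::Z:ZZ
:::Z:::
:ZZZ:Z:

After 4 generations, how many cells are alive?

20

[0] Z::ZZZ:
ZZZ:ZZZ
ZZZZZZZ
:::Z:::
Z::Z:ZZ
:::Z:::
:ZZZ:Z:
[1] :::::::
:::::::
:::::::
:::::::
::ZZ::Z
ZZ:Z:Z:
:Z:::ZZ
[2] :::::::
:::::::
:::::::
:::::::
ZZZZZ:Z
:Z:Z:Z:
:ZZ:ZZZ
[3] :::::Z:
:::::::
:::::::
ZZZZ:::
ZZ:ZZZZ
:::::::
ZZZZZZZ
[4] ZZZZ:Z:
:::::::
:ZZ::::
:::Z:Z:
:::ZZZZ
:::::::
ZZZZZZZ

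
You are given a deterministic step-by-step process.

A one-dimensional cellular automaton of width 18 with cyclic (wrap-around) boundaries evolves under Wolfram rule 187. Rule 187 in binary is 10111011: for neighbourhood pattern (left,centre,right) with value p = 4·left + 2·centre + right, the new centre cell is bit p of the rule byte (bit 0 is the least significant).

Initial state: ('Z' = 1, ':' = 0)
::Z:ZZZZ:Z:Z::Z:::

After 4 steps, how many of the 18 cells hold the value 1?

13

t=0: ::Z:ZZZZ:Z:Z::Z:::
t=1: ZZ:ZZZZ:Z:Z:ZZ:ZZZ
t=2: Z:ZZZZ:Z:Z:ZZ:ZZZZ
t=3: :ZZZZ:Z:Z:ZZ:ZZZZZ
t=4: ZZZZ:Z:Z:ZZ:ZZZZZ:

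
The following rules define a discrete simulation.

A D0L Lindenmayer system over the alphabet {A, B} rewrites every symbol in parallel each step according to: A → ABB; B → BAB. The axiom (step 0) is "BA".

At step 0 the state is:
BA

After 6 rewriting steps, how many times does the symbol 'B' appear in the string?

t=0: BA
t=1: BABABB
t=2: BABABBBABABBBABBAB
t=3: BABABBBABABBBABBABBABABBBABABBBABBABBABABBBABBABABBBAB
t=4: BABABBBABABBBABBABBABABBBABABBBABBABBABABBBABBABABBBABBABA…BBABBABABBBABABBBABBABBABABBBABBABABBBABABBBABBABBABABBBAB  (len 162)
t=5: BABABBBABABBBABBABBABABBBABABBBABBABBABABBBABBABABBBABBABA…BBABABBBABBABBABABBBABBABABBBABBABABBBABABBBABBABBABABBBAB  (len 486)
t=6: BABABBBABABBBABBABBABABBBABABBBABBABBABABBBABBABABBBABBABA…BBABABBBABBABBABABBBABBABABBBABBABABBBABABBBABBABBABABBBAB  (len 1458)

972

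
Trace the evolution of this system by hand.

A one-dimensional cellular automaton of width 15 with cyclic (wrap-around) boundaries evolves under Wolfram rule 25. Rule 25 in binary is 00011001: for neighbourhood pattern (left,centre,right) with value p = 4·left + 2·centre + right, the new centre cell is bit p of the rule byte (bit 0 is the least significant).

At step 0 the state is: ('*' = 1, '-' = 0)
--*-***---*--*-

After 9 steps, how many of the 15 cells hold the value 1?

gen 0: --*-***---*--*-
gen 1: *---*--**--*--*
gen 2: -**--*-*-*--*-*
gen 3: -*-*------*----
gen 4: ----*****--****
gen 5: ***-*----*-*---
gen 6: *----***----**-
gen 7: -***-*--***-*--
gen 8: -*----*-*----**
gen 9: --***----***-*-

7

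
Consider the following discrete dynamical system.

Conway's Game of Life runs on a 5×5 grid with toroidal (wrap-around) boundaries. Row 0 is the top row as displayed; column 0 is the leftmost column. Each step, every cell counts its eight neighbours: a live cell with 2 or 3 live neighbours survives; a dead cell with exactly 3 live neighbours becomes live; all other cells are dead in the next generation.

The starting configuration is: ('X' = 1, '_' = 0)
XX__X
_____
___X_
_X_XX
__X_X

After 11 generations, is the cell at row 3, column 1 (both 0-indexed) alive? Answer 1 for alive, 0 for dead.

gen 0: XX__X
_____
___X_
_X_XX
__X_X
gen 1: XX_XX
X___X
__XXX
X___X
__X__
gen 2: _XXX_
_____
_X___
XXX_X
__X__
gen 3: _XXX_
_X___
_XX__
X_XX_
____X
gen 4: XXXX_
X__X_
X__X_
X_XXX
X___X
gen 5: __XX_
X__X_
X____
__X__
_____
gen 6: __XXX
_XXX_
_X__X
_____
__XX_
gen 7: ____X
_X___
XX_X_
__XX_
__X_X
gen 8: X__X_
_XX_X
XX_XX
X____
__X_X
gen 9: X____
_____
___X_
__X__
XX_XX
gen 10: XX___
_____
_____
XXX__
XXXXX
gen 11: ___X_
_____
_X___
_____
___X_

0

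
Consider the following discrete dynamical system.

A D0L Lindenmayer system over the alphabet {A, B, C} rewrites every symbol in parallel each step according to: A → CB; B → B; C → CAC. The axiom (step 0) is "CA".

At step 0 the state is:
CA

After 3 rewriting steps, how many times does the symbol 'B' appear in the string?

t=0: CA
t=1: CACCB
t=2: CACCBCACCACB
t=3: CACCBCACCACBCACCBCACCACCBCACB

5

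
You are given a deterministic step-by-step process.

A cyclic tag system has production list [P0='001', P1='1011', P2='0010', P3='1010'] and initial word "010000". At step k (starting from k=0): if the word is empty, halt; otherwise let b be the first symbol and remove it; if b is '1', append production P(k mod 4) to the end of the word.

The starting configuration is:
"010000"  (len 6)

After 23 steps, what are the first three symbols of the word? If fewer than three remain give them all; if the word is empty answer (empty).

100

t=0: "010000"  (len 6)
t=1: "10000"  (len 5)
t=2: "00001011"  (len 8)
t=3: "0001011"  (len 7)
t=4: "001011"  (len 6)
t=5: "01011"  (len 5)
t=6: "1011"  (len 4)
t=7: "0110010"  (len 7)
t=8: "110010"  (len 6)
t=9: "10010001"  (len 8)
t=10: "00100011011"  (len 11)
t=11: "0100011011"  (len 10)
t=12: "100011011"  (len 9)
t=13: "00011011001"  (len 11)
t=14: "0011011001"  (len 10)
t=15: "011011001"  (len 9)
t=16: "11011001"  (len 8)
t=17: "1011001001"  (len 10)
t=18: "0110010011011"  (len 13)
t=19: "110010011011"  (len 12)
t=20: "100100110111010"  (len 15)
t=21: "00100110111010001"  (len 17)
t=22: "0100110111010001"  (len 16)
t=23: "100110111010001"  (len 15)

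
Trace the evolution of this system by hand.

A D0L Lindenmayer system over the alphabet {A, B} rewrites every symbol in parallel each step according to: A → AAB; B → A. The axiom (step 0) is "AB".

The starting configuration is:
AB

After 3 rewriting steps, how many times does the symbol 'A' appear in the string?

17

[0] AB
[1] AABA
[2] AABAABAAAB
[3] AABAABAAABAABAAABAABAABA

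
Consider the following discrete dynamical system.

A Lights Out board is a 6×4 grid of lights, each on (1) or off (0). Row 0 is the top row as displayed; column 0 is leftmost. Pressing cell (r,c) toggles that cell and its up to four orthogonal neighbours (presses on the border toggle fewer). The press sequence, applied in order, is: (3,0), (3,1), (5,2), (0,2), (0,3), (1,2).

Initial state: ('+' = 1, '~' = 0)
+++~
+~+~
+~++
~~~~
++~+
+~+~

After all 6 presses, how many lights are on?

0) +++~
+~+~
+~++
~~~~
++~+
+~+~
1) +++~
+~+~
~~++
++~~
~+~+
+~+~
2) +++~
+~+~
~+++
~~+~
~~~+
+~+~
3) +++~
+~+~
~+++
~~+~
~~++
++~+
4) +~~+
+~~~
~+++
~~+~
~~++
++~+
5) +~+~
+~~+
~+++
~~+~
~~++
++~+
6) +~~~
+++~
~+~+
~~+~
~~++
++~+

12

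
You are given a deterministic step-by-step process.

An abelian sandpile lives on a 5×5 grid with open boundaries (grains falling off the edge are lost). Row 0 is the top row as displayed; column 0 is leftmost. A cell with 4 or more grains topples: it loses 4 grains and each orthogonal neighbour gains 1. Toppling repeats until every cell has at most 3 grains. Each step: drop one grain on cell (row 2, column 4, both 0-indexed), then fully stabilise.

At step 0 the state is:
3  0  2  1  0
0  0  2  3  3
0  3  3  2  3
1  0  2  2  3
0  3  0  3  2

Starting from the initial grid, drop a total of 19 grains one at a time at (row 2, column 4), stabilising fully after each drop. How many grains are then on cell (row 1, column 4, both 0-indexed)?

[0] 3  0  2  1  0
0  0  2  3  3
0  3  3  2  3
1  0  2  2  3
0  3  0  3  2
[1] 3  0  3  2  1
0  2  0  2  1
1  0  3  2  3
1  2  0  2  2
0  3  2  1  0
[2] 3  0  3  2  1
0  2  0  2  2
1  0  3  3  0
1  2  0  2  3
0  3  2  1  0
[3] 3  0  3  2  1
0  2  0  2  2
1  0  3  3  1
1  2  0  2  3
0  3  2  1  0
[4] 3  0  3  2  1
0  2  0  2  2
1  0  3  3  2
1  2  0  2  3
0  3  2  1  0
[5] 3  0  3  2  1
0  2  0  2  2
1  0  3  3  3
1  2  0  2  3
0  3  2  1  0
[6] 3  0  3  2  1
0  2  1  3  3
1  1  0  2  2
1  2  2  0  1
0  3  2  2  1
[7] 3  0  3  2  1
0  2  1  3  3
1  1  0  2  3
1  2  2  0  1
0  3  2  2  1
[8] 3  0  3  3  2
0  2  2  1  1
1  1  1  0  2
1  2  2  1  2
0  3  2  2  1
[9] 3  0  3  3  2
0  2  2  1  1
1  1  1  0  3
1  2  2  1  2
0  3  2  2  1
[10] 3  0  3  3  2
0  2  2  1  2
1  1  1  1  0
1  2  2  1  3
0  3  2  2  1
[11] 3  0  3  3  2
0  2  2  1  2
1  1  1  1  1
1  2  2  1  3
0  3  2  2  1
[12] 3  0  3  3  2
0  2  2  1  2
1  1  1  1  2
1  2  2  1  3
0  3  2  2  1
[13] 3  0  3  3  2
0  2  2  1  2
1  1  1  1  3
1  2  2  1  3
0  3  2  2  1
[14] 3  0  3  3  2
0  2  2  1  3
1  1  1  2  1
1  2  2  2  0
0  3  2  2  2
[15] 3  0  3  3  2
0  2  2  1  3
1  1  1  2  2
1  2  2  2  0
0  3  2  2  2
[16] 3  0  3  3  2
0  2  2  1  3
1  1  1  2  3
1  2  2  2  0
0  3  2  2  2
[17] 3  0  3  3  3
0  2  2  2  0
1  1  1  3  1
1  2  2  2  1
0  3  2  2  2
[18] 3  0  3  3  3
0  2  2  2  0
1  1  1  3  2
1  2  2  2  1
0  3  2  2  2
[19] 3  0  3  3  3
0  2  2  2  0
1  1  1  3  3
1  2  2  2  1
0  3  2  2  2

0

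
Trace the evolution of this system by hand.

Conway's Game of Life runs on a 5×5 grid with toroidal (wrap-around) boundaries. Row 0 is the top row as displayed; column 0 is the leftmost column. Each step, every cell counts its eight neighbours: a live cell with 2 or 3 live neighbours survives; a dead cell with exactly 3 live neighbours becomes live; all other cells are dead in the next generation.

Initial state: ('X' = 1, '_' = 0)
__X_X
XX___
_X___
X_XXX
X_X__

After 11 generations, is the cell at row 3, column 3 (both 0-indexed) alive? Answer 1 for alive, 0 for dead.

k=0  __X_X
XX___
_X___
X_XXX
X_X__
k=1  __XXX
XXX__
___X_
X_XXX
X_X__
k=2  ____X
XX___
_____
X_X__
X____
k=3  _X__X
X____
X____
_X___
XX__X
k=4  _X__X
XX__X
XX___
_X__X
_XX_X
k=5  ____X
__X_X
__X__
___XX
_XX_X
k=6  _XX_X
_____
__X_X
XX__X
__X_X
k=7  XXX__
XXX__
_X_XX
_XX_X
__X_X
k=8  ____X
_____
____X
_X__X
____X
k=9  _____
_____
X____
___XX
___XX
k=10  _____
_____
____X
X__X_
___XX
k=11  _____
_____
____X
X__X_
___XX

1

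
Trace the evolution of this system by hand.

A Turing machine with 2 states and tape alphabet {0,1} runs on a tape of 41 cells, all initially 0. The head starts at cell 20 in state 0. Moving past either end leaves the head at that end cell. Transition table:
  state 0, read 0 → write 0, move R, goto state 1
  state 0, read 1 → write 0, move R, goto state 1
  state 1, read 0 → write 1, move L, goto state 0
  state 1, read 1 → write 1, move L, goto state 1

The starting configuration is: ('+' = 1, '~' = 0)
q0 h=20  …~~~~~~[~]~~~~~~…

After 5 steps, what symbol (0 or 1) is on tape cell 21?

k=0  q0 h=20  …~~~~~~[~]~~~~~~…
k=1  q1 h=21  …~~~~~~[~]~~~~~~…
k=2  q0 h=20  …~~~~~~[~]+~~~~~…
k=3  q1 h=21  …~~~~~~[+]~~~~~~…
k=4  q1 h=20  …~~~~~~[~]+~~~~~…
k=5  q0 h=19  …~~~~~~[~]++~~~~…

1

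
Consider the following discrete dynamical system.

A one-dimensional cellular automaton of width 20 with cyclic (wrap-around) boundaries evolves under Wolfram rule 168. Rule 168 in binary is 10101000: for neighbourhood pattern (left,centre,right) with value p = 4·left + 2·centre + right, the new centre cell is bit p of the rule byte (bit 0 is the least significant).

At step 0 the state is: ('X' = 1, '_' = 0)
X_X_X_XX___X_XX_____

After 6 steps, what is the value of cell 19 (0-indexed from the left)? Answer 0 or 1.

0

t=0: X_X_X_XX___X_XX_____
t=1: _X_X_XX_____XX______
t=2: __X_XX______X_______
t=3: ___XX_______________
t=4: ___X________________
t=5: ____________________
t=6: ____________________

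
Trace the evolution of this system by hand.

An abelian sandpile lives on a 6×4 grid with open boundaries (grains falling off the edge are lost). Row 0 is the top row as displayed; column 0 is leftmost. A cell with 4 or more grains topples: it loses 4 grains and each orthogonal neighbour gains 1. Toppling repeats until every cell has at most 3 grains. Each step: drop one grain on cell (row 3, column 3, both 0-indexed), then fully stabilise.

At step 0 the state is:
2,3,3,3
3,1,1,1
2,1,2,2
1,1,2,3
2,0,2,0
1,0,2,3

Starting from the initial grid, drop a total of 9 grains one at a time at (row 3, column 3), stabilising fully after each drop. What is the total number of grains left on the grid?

46

gen 0: 2,3,3,3
3,1,1,1
2,1,2,2
1,1,2,3
2,0,2,0
1,0,2,3
gen 1: 2,3,3,3
3,1,1,1
2,1,2,3
1,1,3,0
2,0,2,1
1,0,2,3
gen 2: 2,3,3,3
3,1,1,1
2,1,2,3
1,1,3,1
2,0,2,1
1,0,2,3
gen 3: 2,3,3,3
3,1,1,1
2,1,2,3
1,1,3,2
2,0,2,1
1,0,2,3
gen 4: 2,3,3,3
3,1,1,1
2,1,2,3
1,1,3,3
2,0,2,1
1,0,2,3
gen 5: 2,3,3,3
3,1,2,2
2,2,0,1
1,2,1,2
2,0,3,2
1,0,2,3
gen 6: 2,3,3,3
3,1,2,2
2,2,0,1
1,2,1,3
2,0,3,2
1,0,2,3
gen 7: 2,3,3,3
3,1,2,2
2,2,0,2
1,2,2,0
2,0,3,3
1,0,2,3
gen 8: 2,3,3,3
3,1,2,2
2,2,0,2
1,2,2,1
2,0,3,3
1,0,2,3
gen 9: 2,3,3,3
3,1,2,2
2,2,0,2
1,2,2,2
2,0,3,3
1,0,2,3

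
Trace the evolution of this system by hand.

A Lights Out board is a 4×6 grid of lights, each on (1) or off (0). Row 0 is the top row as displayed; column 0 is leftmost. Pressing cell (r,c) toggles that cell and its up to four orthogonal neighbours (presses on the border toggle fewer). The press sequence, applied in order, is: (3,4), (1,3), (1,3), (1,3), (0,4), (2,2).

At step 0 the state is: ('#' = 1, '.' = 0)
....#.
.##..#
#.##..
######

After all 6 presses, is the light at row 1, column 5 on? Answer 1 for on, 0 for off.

k=0  ....#.
.##..#
#.##..
######
k=1  ....#.
.##..#
#.###.
###...
k=2  ...##.
.#.###
#.#.#.
###...
k=3  ....#.
.##..#
#.###.
###...
k=4  ...##.
.#.###
#.#.#.
###...
k=5  .....#
.#.#.#
#.#.#.
###...
k=6  .....#
.###.#
##.##.
##....

1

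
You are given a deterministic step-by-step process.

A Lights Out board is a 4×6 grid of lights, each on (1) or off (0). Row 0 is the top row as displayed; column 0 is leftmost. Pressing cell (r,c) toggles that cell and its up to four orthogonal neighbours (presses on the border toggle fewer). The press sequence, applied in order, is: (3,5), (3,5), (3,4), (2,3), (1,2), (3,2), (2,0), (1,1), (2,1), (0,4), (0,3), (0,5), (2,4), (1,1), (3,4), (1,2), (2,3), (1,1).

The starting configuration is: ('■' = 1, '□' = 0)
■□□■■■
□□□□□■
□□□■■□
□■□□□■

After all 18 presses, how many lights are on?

k=0  ■□□■■■
□□□□□■
□□□■■□
□■□□□■
k=1  ■□□■■■
□□□□□■
□□□■■■
□■□□■□
k=2  ■□□■■■
□□□□□■
□□□■■□
□■□□□■
k=3  ■□□■■■
□□□□□■
□□□■□□
□■□■■□
k=4  ■□□■■■
□□□■□■
□□■□■□
□■□□■□
k=5  ■□■■■■
□■■□□■
□□□□■□
□■□□■□
k=6  ■□■■■■
□■■□□■
□□■□■□
□□■■■□
k=7  ■□■■■■
■■■□□■
■■■□■□
■□■■■□
k=8  ■■■■■■
□□□□□■
■□■□■□
■□■■■□
k=9  ■■■■■■
□■□□□■
□■□□■□
■■■■■□
k=10  ■■■□□□
□■□□■■
□■□□■□
■■■■■□
k=11  ■■□■■□
□■□■■■
□■□□■□
■■■■■□
k=12  ■■□■□■
□■□■■□
□■□□■□
■■■■■□
k=13  ■■□■□■
□■□■□□
□■□■□■
■■■■□□
k=14  ■□□■□■
■□■■□□
□□□■□■
■■■■□□
k=15  ■□□■□■
■□■■□□
□□□■■■
■■■□■■
k=16  ■□■■□■
■■□□□□
□□■■■■
■■■□■■
k=17  ■□■■□■
■■□■□□
□□□□□■
■■■■■■
k=18  ■■■■□■
□□■■□□
□■□□□■
■■■■■■

15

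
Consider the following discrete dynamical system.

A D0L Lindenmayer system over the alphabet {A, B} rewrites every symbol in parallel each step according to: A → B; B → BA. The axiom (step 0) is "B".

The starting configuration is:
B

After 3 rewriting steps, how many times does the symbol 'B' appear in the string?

0) B
1) BA
2) BAB
3) BABBA

3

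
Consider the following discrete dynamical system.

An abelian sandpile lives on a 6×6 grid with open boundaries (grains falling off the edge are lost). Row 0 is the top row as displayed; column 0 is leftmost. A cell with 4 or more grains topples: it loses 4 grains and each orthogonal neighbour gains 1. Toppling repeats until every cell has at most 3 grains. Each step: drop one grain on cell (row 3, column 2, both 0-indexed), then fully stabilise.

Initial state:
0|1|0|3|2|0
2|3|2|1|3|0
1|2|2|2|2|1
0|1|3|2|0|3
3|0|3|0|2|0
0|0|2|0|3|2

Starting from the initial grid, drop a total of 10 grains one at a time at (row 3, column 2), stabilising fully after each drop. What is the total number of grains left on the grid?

61

step 0: 0|1|0|3|2|0
2|3|2|1|3|0
1|2|2|2|2|1
0|1|3|2|0|3
3|0|3|0|2|0
0|0|2|0|3|2
step 1: 0|1|0|3|2|0
2|3|2|1|3|0
1|2|3|2|2|1
0|2|1|3|0|3
3|1|0|1|2|0
0|0|3|0|3|2
step 2: 0|1|0|3|2|0
2|3|2|1|3|0
1|2|3|2|2|1
0|2|2|3|0|3
3|1|0|1|2|0
0|0|3|0|3|2
step 3: 0|1|0|3|2|0
2|3|2|1|3|0
1|2|3|2|2|1
0|2|3|3|0|3
3|1|0|1|2|0
0|0|3|0|3|2
step 4: 0|1|0|3|2|0
2|3|3|2|3|0
1|3|1|0|3|1
0|3|2|1|1|3
3|1|1|2|2|0
0|0|3|0|3|2
step 5: 0|1|0|3|2|0
2|3|3|2|3|0
1|3|1|0|3|1
0|3|3|1|1|3
3|1|1|2|2|0
0|0|3|0|3|2
step 6: 0|2|1|3|2|0
3|1|1|3|3|0
2|2|0|1|3|1
1|1|2|2|1|3
3|2|2|2|2|0
0|0|3|0|3|2
step 7: 0|2|1|3|2|0
3|1|1|3|3|0
2|2|0|1|3|1
1|1|3|2|1|3
3|2|2|2|2|0
0|0|3|0|3|2
step 8: 0|2|1|3|2|0
3|1|1|3|3|0
2|2|1|1|3|1
1|2|0|3|1|3
3|2|3|2|2|0
0|0|3|0|3|2
step 9: 0|2|1|3|2|0
3|1|1|3|3|0
2|2|1|1|3|1
1|2|1|3|1|3
3|2|3|2|2|0
0|0|3|0|3|2
step 10: 0|2|1|3|2|0
3|1|1|3|3|0
2|2|1|1|3|1
1|2|2|3|1|3
3|2|3|2|2|0
0|0|3|0|3|2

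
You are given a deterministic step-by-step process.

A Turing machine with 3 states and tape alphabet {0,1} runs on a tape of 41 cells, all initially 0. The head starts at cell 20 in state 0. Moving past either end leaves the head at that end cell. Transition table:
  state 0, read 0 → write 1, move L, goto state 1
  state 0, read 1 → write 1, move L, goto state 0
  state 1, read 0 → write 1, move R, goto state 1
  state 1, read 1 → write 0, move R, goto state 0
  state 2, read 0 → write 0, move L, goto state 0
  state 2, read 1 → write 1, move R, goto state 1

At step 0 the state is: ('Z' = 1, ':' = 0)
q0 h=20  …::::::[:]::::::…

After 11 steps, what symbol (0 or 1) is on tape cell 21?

1

k=0  q0 h=20  …::::::[:]::::::…
k=1  q1 h=19  …::::::[:]Z:::::…
k=2  q1 h=20  …:::::Z[Z]::::::…
k=3  q0 h=21  …::::Z:[:]::::::…
k=4  q1 h=20  …:::::Z[:]Z:::::…
k=5  q1 h=21  …::::ZZ[Z]::::::…
k=6  q0 h=22  …:::ZZ:[:]::::::…
k=7  q1 h=21  …::::ZZ[:]Z:::::…
k=8  q1 h=22  …:::ZZZ[Z]::::::…
k=9  q0 h=23  …::ZZZ:[:]::::::…
k=10  q1 h=22  …:::ZZZ[:]Z:::::…
k=11  q1 h=23  …::ZZZZ[Z]::::::…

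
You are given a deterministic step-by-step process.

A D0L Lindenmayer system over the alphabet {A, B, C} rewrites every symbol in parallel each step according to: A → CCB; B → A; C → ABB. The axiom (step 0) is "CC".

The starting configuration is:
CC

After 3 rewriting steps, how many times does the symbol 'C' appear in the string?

[0] CC
[1] ABBABB
[2] CCBAACCBAA
[3] ABBABBACCBCCBABBABBACCBCCB

8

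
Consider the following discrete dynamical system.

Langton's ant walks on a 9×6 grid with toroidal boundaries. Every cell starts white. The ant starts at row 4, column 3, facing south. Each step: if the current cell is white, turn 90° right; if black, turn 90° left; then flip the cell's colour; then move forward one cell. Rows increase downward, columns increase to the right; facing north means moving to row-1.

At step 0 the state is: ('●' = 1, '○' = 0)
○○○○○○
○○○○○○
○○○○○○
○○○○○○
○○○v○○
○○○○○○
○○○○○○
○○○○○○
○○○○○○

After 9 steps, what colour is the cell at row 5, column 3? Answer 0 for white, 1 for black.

1

gen 0: ○○○○○○
○○○○○○
○○○○○○
○○○○○○
○○○v○○
○○○○○○
○○○○○○
○○○○○○
○○○○○○
gen 1: ○○○○○○
○○○○○○
○○○○○○
○○○○○○
○○<●○○
○○○○○○
○○○○○○
○○○○○○
○○○○○○
gen 2: ○○○○○○
○○○○○○
○○○○○○
○○^○○○
○○●●○○
○○○○○○
○○○○○○
○○○○○○
○○○○○○
gen 3: ○○○○○○
○○○○○○
○○○○○○
○○●>○○
○○●●○○
○○○○○○
○○○○○○
○○○○○○
○○○○○○
gen 4: ○○○○○○
○○○○○○
○○○○○○
○○●●○○
○○●v○○
○○○○○○
○○○○○○
○○○○○○
○○○○○○
gen 5: ○○○○○○
○○○○○○
○○○○○○
○○●●○○
○○●○>○
○○○○○○
○○○○○○
○○○○○○
○○○○○○
gen 6: ○○○○○○
○○○○○○
○○○○○○
○○●●○○
○○●○●○
○○○○v○
○○○○○○
○○○○○○
○○○○○○
gen 7: ○○○○○○
○○○○○○
○○○○○○
○○●●○○
○○●○●○
○○○<●○
○○○○○○
○○○○○○
○○○○○○
gen 8: ○○○○○○
○○○○○○
○○○○○○
○○●●○○
○○●^●○
○○○●●○
○○○○○○
○○○○○○
○○○○○○
gen 9: ○○○○○○
○○○○○○
○○○○○○
○○●●○○
○○●●>○
○○○●●○
○○○○○○
○○○○○○
○○○○○○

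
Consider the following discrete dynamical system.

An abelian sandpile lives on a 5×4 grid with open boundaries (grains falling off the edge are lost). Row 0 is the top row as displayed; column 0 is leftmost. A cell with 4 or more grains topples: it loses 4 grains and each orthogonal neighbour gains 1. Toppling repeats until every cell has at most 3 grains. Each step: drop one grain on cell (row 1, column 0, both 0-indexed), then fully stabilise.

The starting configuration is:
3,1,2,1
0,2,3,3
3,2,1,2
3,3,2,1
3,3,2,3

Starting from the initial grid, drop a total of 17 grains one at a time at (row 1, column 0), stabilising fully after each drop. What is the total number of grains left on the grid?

42

t=0: 3,1,2,1
0,2,3,3
3,2,1,2
3,3,2,1
3,3,2,3
t=1: 3,1,2,1
1,2,3,3
3,2,1,2
3,3,2,1
3,3,2,3
t=2: 3,1,2,1
2,2,3,3
3,2,1,2
3,3,2,1
3,3,2,3
t=3: 3,1,2,1
3,2,3,3
3,2,1,2
3,3,2,1
3,3,2,3
t=4: 0,3,3,2
3,1,1,0
2,1,3,3
2,2,3,1
1,1,3,3
t=5: 1,3,3,2
0,2,1,0
3,1,3,3
2,2,3,1
1,1,3,3
t=6: 1,3,3,2
1,2,1,0
3,1,3,3
2,2,3,1
1,1,3,3
t=7: 1,3,3,2
2,2,1,0
3,1,3,3
2,2,3,1
1,1,3,3
t=8: 1,3,3,2
3,2,1,0
3,1,3,3
2,2,3,1
1,1,3,3
t=9: 2,3,3,2
1,3,1,0
0,2,3,3
3,2,3,1
1,1,3,3
t=10: 2,3,3,2
2,3,1,0
0,2,3,3
3,2,3,1
1,1,3,3
t=11: 2,3,3,2
3,3,1,0
0,2,3,3
3,2,3,1
1,1,3,3
t=12: 0,2,0,3
2,1,3,0
1,3,3,3
3,2,3,1
1,1,3,3
t=13: 0,2,0,3
3,1,3,0
1,3,3,3
3,2,3,1
1,1,3,3
t=14: 1,2,0,3
0,2,3,0
2,3,3,3
3,2,3,1
1,1,3,3
t=15: 1,2,0,3
1,2,3,0
2,3,3,3
3,2,3,1
1,1,3,3
t=16: 1,2,0,3
2,2,3,0
2,3,3,3
3,2,3,1
1,1,3,3
t=17: 1,2,0,3
3,2,3,0
2,3,3,3
3,2,3,1
1,1,3,3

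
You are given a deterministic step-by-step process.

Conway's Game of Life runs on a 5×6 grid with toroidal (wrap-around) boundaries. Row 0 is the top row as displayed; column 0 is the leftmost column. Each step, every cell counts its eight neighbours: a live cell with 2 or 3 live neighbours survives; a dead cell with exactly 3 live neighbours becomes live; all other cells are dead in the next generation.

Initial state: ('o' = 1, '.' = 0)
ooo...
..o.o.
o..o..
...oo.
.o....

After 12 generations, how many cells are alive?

0) ooo...
..o.o.
o..o..
...oo.
.o....
1) o.oo..
o.o..o
..o..o
..ooo.
oo.o..
2) ...oo.
o.o.oo
o.o..o
o...oo
o....o
3) .o.o..
o.o...
......
....o.
o..o..
4) oo.o..
.oo...
......
......
..ooo.
5) o...o.
ooo...
......
...o..
.oooo.
6) o...o.
oo...o
.oo...
...oo.
.oo.oo
7) ..ooo.
..o..o
.ooooo
o...oo
ooo...
8) o...oo
o....o
.oo...
......
o.o...
9) ....o.
....o.
oo....
..o...
oo....
10) .....o
.....o
.o....
..o...
.o....
11) o.....
o.....
......
.oo...
......
12) ......
......
.o....
......
.o....

2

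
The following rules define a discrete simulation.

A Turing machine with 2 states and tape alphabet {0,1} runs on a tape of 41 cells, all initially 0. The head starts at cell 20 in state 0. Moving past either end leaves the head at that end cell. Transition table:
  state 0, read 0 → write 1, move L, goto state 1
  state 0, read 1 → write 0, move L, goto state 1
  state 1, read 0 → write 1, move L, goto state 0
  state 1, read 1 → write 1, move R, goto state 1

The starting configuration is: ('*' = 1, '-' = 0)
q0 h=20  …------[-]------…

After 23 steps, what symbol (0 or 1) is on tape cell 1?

1

step 0: q0 h=20  …------[-]------…
step 1: q1 h=19  …------[-]*-----…
step 2: q0 h=18  …------[-]**----…
step 3: q1 h=17  …------[-]***---…
step 4: q0 h=16  …------[-]****--…
step 5: q1 h=15  …------[-]*****-…
step 6: q0 h=14  …------[-]******…
step 7: q1 h=13  …------[-]******…
step 8: q0 h=12  …------[-]******…
step 9: q1 h=11  …------[-]******…
step 10: q0 h=10  …------[-]******…
step 11: q1 h= 9  …------[-]******…
step 12: q0 h= 8  …------[-]******…
step 13: q1 h= 7  …------[-]******…
step 14: q0 h= 6  |------[-]******…
step 15: q1 h= 5  |-----[-]******…
step 16: q0 h= 4  |----[-]******…
step 17: q1 h= 3  |---[-]******…
step 18: q0 h= 2  |--[-]******…
step 19: q1 h= 1  |-[-]******…
step 20: q0 h= 0  |[-]******…
step 21: q1 h= 0  |[*]******…
step 22: q1 h= 1  |*[*]******…
step 23: q1 h= 2  |**[*]******…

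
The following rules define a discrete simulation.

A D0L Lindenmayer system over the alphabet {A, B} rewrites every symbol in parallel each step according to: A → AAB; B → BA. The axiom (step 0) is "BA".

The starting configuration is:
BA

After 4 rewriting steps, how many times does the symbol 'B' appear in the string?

34

k=0  BA
k=1  BAAAB
k=2  BAAABAABAABBA
k=3  BAAABAABAABBAAABAABBAAABAABBABAAAB
k=4  BAAABAABAABBAAABAABBAAABAABBABAAABAABAABBAAABAABBABAAABAABAABBAAABAABBABAAABBAAABAABAABBA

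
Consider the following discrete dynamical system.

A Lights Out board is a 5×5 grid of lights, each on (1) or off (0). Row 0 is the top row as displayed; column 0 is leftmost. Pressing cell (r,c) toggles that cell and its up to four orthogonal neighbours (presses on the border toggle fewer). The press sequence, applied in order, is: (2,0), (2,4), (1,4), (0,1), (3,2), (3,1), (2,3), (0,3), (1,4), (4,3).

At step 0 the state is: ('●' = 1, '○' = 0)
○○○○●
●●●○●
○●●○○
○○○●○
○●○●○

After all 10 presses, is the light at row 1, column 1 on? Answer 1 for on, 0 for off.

0

t=0: ○○○○●
●●●○●
○●●○○
○○○●○
○●○●○
t=1: ○○○○●
○●●○●
●○●○○
●○○●○
○●○●○
t=2: ○○○○●
○●●○○
●○●●●
●○○●●
○●○●○
t=3: ○○○○○
○●●●●
●○●●○
●○○●●
○●○●○
t=4: ●●●○○
○○●●●
●○●●○
●○○●●
○●○●○
t=5: ●●●○○
○○●●●
●○○●○
●●●○●
○●●●○
t=6: ●●●○○
○○●●●
●●○●○
○○○○●
○○●●○
t=7: ●●●○○
○○●○●
●●●○●
○○○●●
○○●●○
t=8: ●●○●●
○○●●●
●●●○●
○○○●●
○○●●○
t=9: ●●○●○
○○●○○
●●●○○
○○○●●
○○●●○
t=10: ●●○●○
○○●○○
●●●○○
○○○○●
○○○○●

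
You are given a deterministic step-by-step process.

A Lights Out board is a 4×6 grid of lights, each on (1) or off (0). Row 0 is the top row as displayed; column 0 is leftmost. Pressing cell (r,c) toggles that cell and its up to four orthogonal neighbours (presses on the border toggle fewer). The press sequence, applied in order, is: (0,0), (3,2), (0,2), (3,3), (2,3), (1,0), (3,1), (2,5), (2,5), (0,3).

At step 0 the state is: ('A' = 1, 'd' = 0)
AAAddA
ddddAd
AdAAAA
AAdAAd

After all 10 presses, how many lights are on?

t=0: AAAddA
ddddAd
AdAAAA
AAdAAd
t=1: ddAddA
AdddAd
AdAAAA
AAdAAd
t=2: ddAddA
AdddAd
AddAAA
AdAdAd
t=3: dAdAdA
AdAdAd
AddAAA
AdAdAd
t=4: dAdAdA
AdAdAd
AdddAA
AddAdd
t=5: dAdAdA
AdAAAd
AdAAdA
Addddd
t=6: AAdAdA
dAAAAd
ddAAdA
Addddd
t=7: AAdAdA
dAAAAd
dAAAdA
dAAddd
t=8: AAdAdA
dAAAAA
dAAAAd
dAAddA
t=9: AAdAdA
dAAAAd
dAAAdA
dAAddd
t=10: AAAdAA
dAAdAd
dAAAdA
dAAddd

14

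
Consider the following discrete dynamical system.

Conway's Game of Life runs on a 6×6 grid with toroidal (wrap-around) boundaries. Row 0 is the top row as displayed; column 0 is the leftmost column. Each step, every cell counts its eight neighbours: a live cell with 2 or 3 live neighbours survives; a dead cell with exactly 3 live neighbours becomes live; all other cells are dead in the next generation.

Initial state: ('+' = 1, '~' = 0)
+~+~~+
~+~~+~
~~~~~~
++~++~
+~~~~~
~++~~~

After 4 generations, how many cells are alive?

5

k=0  +~+~~+
~+~~+~
~~~~~~
++~++~
+~~~~~
~++~~~
k=1  +~++~+
++~~~+
++++++
++~~~+
+~~+~+
~~+~~+
k=2  ~~++~~
~~~~~~
~~~+~~
~~~~~~
~~+~~~
~~+~~~
k=3  ~~++~~
~~++~~
~~~~~~
~~~~~~
~~~~~~
~++~~~
k=4  ~~~~~~
~~++~~
~~~~~~
~~~~~~
~~~~~~
~+++~~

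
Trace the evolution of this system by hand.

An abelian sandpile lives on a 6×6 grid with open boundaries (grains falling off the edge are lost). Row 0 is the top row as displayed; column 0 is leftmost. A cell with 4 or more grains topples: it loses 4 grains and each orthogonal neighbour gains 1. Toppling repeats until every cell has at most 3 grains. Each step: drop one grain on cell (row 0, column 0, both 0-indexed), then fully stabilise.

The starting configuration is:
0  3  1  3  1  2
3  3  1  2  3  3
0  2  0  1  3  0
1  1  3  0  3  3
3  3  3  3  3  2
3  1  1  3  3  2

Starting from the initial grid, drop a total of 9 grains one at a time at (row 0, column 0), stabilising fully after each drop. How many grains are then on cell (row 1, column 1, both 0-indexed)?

0) 0  3  1  3  1  2
3  3  1  2  3  3
0  2  0  1  3  0
1  1  3  0  3  3
3  3  3  3  3  2
3  1  1  3  3  2
1) 1  3  1  3  1  2
3  3  1  2  3  3
0  2  0  1  3  0
1  1  3  0  3  3
3  3  3  3  3  2
3  1  1  3  3  2
2) 2  3  1  3  1  2
3  3  1  2  3  3
0  2  0  1  3  0
1  1  3  0  3  3
3  3  3  3  3  2
3  1  1  3  3  2
3) 3  3  1  3  1  2
3  3  1  2  3  3
0  2  0  1  3  0
1  1  3  0  3  3
3  3  3  3  3  2
3  1  1  3  3  2
4) 2  1  2  3  1  2
1  1  2  2  3  3
1  3  0  1  3  0
1  1  3  0  3  3
3  3  3  3  3  2
3  1  1  3  3  2
5) 3  1  2  3  1  2
1  1  2  2  3  3
1  3  0  1  3  0
1  1  3  0  3  3
3  3  3  3  3  2
3  1  1  3  3  2
6) 0  2  2  3  1  2
2  1  2  2  3  3
1  3  0  1  3  0
1  1  3  0  3  3
3  3  3  3  3  2
3  1  1  3  3  2
7) 1  2  2  3  1  2
2  1  2  2  3  3
1  3  0  1  3  0
1  1  3  0  3  3
3  3  3  3  3  2
3  1  1  3  3  2
8) 2  2  2  3  1  2
2  1  2  2  3  3
1  3  0  1  3  0
1  1  3  0  3  3
3  3  3  3  3  2
3  1  1  3  3  2
9) 3  2  2  3  1  2
2  1  2  2  3  3
1  3  0  1  3  0
1  1  3  0  3  3
3  3  3  3  3  2
3  1  1  3  3  2

1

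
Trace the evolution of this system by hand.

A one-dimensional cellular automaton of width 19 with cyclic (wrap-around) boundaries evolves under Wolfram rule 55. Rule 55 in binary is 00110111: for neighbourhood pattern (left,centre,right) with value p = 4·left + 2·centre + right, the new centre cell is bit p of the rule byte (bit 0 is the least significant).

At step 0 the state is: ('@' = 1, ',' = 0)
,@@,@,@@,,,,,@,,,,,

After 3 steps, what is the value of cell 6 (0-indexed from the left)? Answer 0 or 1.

[0] ,@@,@,@@,,,,,@,,,,,
[1] @,,@@@,,@@@@@@@@@@@
[2] ,@@,,,@@,,,,,,,,,,,
[3] @,,@@@,,@@@@@@@@@@@

0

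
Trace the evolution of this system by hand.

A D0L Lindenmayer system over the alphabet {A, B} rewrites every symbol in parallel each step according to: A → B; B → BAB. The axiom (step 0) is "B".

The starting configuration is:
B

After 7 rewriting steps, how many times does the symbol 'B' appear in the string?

408

t=0: B
t=1: BAB
t=2: BABBBAB
t=3: BABBBABBABBABBBAB
t=4: BABBBABBABBABBBABBABBBABBABBBABBABBABBBAB
t=5: BABBBABBABBABBBABBABBBABBABBBABBABBABBBABBABBBABBABBABBBABBABBBABBABBABBBABBABBBABBABBBABBABBABBBAB
t=6: BABBBABBABBABBBABBABBBABBABBBABBABBABBBABBABBBABBABBABBBAB…BABBBABBABBABBBABBABBBABBABBABBBABBABBBABBABBBABBABBABBBAB  (len 239)
t=7: BABBBABBABBABBBABBABBBABBABBBABBABBABBBABBABBBABBABBABBBAB…BABBBABBABBABBBABBABBBABBABBABBBABBABBBABBABBBABBABBABBBAB  (len 577)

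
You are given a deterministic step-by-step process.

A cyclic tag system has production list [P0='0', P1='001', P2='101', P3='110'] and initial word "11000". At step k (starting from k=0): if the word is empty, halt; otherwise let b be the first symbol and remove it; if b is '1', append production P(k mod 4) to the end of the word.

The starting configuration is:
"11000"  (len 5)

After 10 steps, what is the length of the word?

0

gen 0: "11000"  (len 5)
gen 1: "10000"  (len 5)
gen 2: "0000001"  (len 7)
gen 3: "000001"  (len 6)
gen 4: "00001"  (len 5)
gen 5: "0001"  (len 4)
gen 6: "001"  (len 3)
gen 7: "01"  (len 2)
gen 8: "1"  (len 1)
gen 9: "0"  (len 1)
gen 10: (halted — word empty)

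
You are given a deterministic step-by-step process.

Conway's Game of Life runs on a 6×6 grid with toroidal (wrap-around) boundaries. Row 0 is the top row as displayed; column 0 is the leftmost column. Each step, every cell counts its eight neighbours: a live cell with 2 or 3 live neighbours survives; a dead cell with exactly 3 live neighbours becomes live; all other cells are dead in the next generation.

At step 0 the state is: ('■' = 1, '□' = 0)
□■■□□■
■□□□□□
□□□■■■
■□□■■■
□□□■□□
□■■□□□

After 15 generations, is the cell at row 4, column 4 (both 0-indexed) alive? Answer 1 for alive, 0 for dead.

1

0) □■■□□■
■□□□□□
□□□■■■
■□□■■■
□□□■□□
□■■□□□
1) □□■□□□
■■■■□□
□□□■□□
■□■□□□
■■□■□■
■■□■□□
2) □□□□□□
□■□■□□
■□□■□□
■□■■■■
□□□■■■
□□□■■■
3) □□■■□□
□□■□□□
■□□□□□
■■■□□□
□□□□□□
□□□■□■
4) □□■■■□
□■■■□□
■□■□□□
■■□□□□
■■■□□□
□□■■■□
5) □□□□□□
□□□□■□
■□□■□□
□□□□□■
■□□□□■
□□□□■■
6) □□□□■■
□□□□□□
□□□□■■
□□□□■■
■□□□□□
■□□□■■
7) ■□□□■□
□□□□□□
□□□□■■
■□□□■□
■□□□□□
■□□□■□
8) □□□□□□
□□□□■□
□□□□■■
■□□□■□
■■□□□□
■■□□□□
9) □□□□□□
□□□□■■
□□□■■□
■■□□■□
□□□□□□
■■□□□□
10) ■□□□□■
□□□■■■
■□□■□□
□□□■■■
□□□□□■
□□□□□□
11) ■□□□□■
□□□■□□
■□■□□□
■□□■□■
□□□□□■
■□□□□■
12) ■□□□■■
■■□□□■
■■■■■■
■■□□■■
□□□□□□
□□□□■□
13) □■□□■□
□□□□□□
□□□■□□
□□□□□□
■□□□■□
□□□□■□
14) □□□□□□
□□□□□□
□□□□□□
□□□□□□
□□□□□■
□□□■■□
15) □□□□□□
□□□□□□
□□□□□□
□□□□□□
□□□□■□
□□□□■□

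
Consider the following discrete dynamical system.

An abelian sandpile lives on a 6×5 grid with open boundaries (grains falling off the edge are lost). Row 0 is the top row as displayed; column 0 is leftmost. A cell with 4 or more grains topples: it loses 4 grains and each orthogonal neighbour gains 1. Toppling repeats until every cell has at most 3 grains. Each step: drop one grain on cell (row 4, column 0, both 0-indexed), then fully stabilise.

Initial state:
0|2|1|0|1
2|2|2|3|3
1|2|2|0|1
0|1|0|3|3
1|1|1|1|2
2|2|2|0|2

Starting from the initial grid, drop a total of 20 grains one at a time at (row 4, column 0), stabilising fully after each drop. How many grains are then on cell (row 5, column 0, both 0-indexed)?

1

gen 0: 0|2|1|0|1
2|2|2|3|3
1|2|2|0|1
0|1|0|3|3
1|1|1|1|2
2|2|2|0|2
gen 1: 0|2|1|0|1
2|2|2|3|3
1|2|2|0|1
0|1|0|3|3
2|1|1|1|2
2|2|2|0|2
gen 2: 0|2|1|0|1
2|2|2|3|3
1|2|2|0|1
0|1|0|3|3
3|1|1|1|2
2|2|2|0|2
gen 3: 0|2|1|0|1
2|2|2|3|3
1|2|2|0|1
1|1|0|3|3
0|2|1|1|2
3|2|2|0|2
gen 4: 0|2|1|0|1
2|2|2|3|3
1|2|2|0|1
1|1|0|3|3
1|2|1|1|2
3|2|2|0|2
gen 5: 0|2|1|0|1
2|2|2|3|3
1|2|2|0|1
1|1|0|3|3
2|2|1|1|2
3|2|2|0|2
gen 6: 0|2|1|0|1
2|2|2|3|3
1|2|2|0|1
1|1|0|3|3
3|2|1|1|2
3|2|2|0|2
gen 7: 0|2|1|0|1
2|2|2|3|3
1|2|2|0|1
2|1|0|3|3
1|3|1|1|2
0|3|2|0|2
gen 8: 0|2|1|0|1
2|2|2|3|3
1|2|2|0|1
2|1|0|3|3
2|3|1|1|2
0|3|2|0|2
gen 9: 0|2|1|0|1
2|2|2|3|3
1|2|2|0|1
2|1|0|3|3
3|3|1|1|2
0|3|2|0|2
gen 10: 0|2|1|0|1
2|2|2|3|3
1|2|2|0|1
3|2|0|3|3
1|1|2|1|2
2|0|3|0|2
gen 11: 0|2|1|0|1
2|2|2|3|3
1|2|2|0|1
3|2|0|3|3
2|1|2|1|2
2|0|3|0|2
gen 12: 0|2|1|0|1
2|2|2|3|3
1|2|2|0|1
3|2|0|3|3
3|1|2|1|2
2|0|3|0|2
gen 13: 0|2|1|0|1
2|2|2|3|3
2|2|2|0|1
0|3|0|3|3
1|2|2|1|2
3|0|3|0|2
gen 14: 0|2|1|0|1
2|2|2|3|3
2|2|2|0|1
0|3|0|3|3
2|2|2|1|2
3|0|3|0|2
gen 15: 0|2|1|0|1
2|2|2|3|3
2|2|2|0|1
0|3|0|3|3
3|2|2|1|2
3|0|3|0|2
gen 16: 0|2|1|0|1
2|2|2|3|3
2|2|2|0|1
1|3|0|3|3
1|3|2|1|2
0|1|3|0|2
gen 17: 0|2|1|0|1
2|2|2|3|3
2|2|2|0|1
1|3|0|3|3
2|3|2|1|2
0|1|3|0|2
gen 18: 0|2|1|0|1
2|2|2|3|3
2|2|2|0|1
1|3|0|3|3
3|3|2|1|2
0|1|3|0|2
gen 19: 0|2|1|0|1
2|2|2|3|3
2|3|2|0|1
3|0|1|3|3
1|1|3|1|2
1|2|3|0|2
gen 20: 0|2|1|0|1
2|2|2|3|3
2|3|2|0|1
3|0|1|3|3
2|1|3|1|2
1|2|3|0|2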